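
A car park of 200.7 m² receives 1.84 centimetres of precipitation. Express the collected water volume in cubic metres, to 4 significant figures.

3.693 cubic metres

Depth: 1.84 cm × 10 = 18.4 mm.
1 mm over 1 m² is 1 L, so volume = 18.4 × 200.7 = 3692.88 L = 3.693 m³.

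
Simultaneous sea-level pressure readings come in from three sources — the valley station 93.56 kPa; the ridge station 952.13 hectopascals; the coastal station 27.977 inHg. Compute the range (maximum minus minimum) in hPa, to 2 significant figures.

17 hPa

the valley station: 93.56 kPa = 935.60 hPa.
the coastal station: 27.977 inHg = 947.41 hPa.
Spread: 952.13 − 935.60 = 17 hPa.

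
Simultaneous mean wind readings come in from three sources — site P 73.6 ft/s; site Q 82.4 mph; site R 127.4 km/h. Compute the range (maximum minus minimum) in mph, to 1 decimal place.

site P: 73.6 ft/s = 50.182 mph.
site R: 127.4 km/h = 79.163 mph.
Spread: 82.400 − 50.182 = 32.2 mph.

32.2 mph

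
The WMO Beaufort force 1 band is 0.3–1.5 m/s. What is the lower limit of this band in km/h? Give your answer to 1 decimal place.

1.1 km/h

0.3–1.5 m/s × 3.6 = 1.1–5.4 km/h.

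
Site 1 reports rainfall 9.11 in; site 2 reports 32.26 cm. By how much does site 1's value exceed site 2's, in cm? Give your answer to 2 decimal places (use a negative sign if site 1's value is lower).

-9.12 cm

site 1: 9.11 in = 23.1394 cm.
Difference: 23.1394 − 32.2600 = -9.12 cm.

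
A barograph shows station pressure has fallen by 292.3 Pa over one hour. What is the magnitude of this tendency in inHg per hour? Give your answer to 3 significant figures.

0.0863 inHg per hour

292.3 Pa / 1 h × 0.0002953 inHg/Pa = 0.0863 inHg/h.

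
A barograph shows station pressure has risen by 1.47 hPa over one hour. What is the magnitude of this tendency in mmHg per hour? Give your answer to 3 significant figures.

1.47 hPa / 1 h × 0.750062 mmHg/hPa = 1.10 mmHg/h.

1.10 mmHg per hour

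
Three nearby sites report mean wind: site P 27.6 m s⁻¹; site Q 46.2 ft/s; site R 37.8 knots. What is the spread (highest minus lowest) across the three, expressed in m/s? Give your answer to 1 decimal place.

site Q: 46.2 ft/s = 14.082 m/s.
site R: 37.8 kt = 19.446 m/s.
Spread: 27.600 − 14.082 = 13.5 m/s.

13.5 m/s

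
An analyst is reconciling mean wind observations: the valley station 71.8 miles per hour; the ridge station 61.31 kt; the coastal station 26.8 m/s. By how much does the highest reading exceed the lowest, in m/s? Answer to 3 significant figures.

5.30 m/s

the valley station: 71.8 mph = 32.0975 m/s.
the ridge station: 61.31 kt = 31.5406 m/s.
Spread: 32.0975 − 26.8000 = 5.30 m/s.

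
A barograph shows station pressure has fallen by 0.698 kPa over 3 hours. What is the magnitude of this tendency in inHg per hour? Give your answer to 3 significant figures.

0.698 kPa / 3 h × 0.2953 inHg/kPa = 0.0687 inHg/h.

0.0687 inHg per hour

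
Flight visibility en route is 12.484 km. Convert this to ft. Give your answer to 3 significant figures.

1 km = 3280.84 ft, so 12.484 × 3280.84 = 41000 ft.

41000 ft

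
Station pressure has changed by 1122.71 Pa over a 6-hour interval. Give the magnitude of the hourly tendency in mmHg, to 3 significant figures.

1122.71 Pa / 6 h × 0.00750062 mmHg/Pa = 1.40 mmHg/h.

1.40 mmHg per hour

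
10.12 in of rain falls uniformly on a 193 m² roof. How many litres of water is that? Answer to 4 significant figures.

49610 litres

Depth: 10.12 in × 25.4 = 257.048 mm.
1 mm over 1 m² is 1 L, so volume = 257.048 × 193 = 49610.264 L ≈ 49610 L.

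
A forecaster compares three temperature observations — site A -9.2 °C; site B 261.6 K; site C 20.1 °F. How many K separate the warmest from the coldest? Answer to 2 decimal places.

site B: 261.6 K = -11.550 °C.
site C: 20.1 °F = -6.611 °C.
Spread: (-6.611) − (-11.550) = 4.939 °C.

4.94 K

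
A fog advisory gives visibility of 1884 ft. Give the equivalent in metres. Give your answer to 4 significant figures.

574.2 m

1 ft = 0.3048 m, so 1884 × 0.3048 = 574.2 m.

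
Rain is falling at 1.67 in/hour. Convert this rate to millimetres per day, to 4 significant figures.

1.67 in/hour × 25.4 mm/in × 24 hour/day = 1018 mm/day.

1018 mm/day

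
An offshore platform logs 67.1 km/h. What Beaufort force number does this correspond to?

Beaufort force 8

67.1 km/h = 18.6 m/s, which is Beaufort 8 (gale, 17.2–20.7 m/s).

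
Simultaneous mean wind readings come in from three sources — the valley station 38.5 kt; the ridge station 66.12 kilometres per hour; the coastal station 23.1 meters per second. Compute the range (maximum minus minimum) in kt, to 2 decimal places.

9.20 kt

the ridge station: 66.12 km/h = 35.7019 kt.
the coastal station: 23.1 m/s = 44.9028 kt.
Spread: 44.9028 − 35.7019 = 9.20 kt.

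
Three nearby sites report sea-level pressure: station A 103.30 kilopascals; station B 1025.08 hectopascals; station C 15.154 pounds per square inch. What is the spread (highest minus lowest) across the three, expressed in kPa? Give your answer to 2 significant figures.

station B: 1025.08 hPa = 102.508 kPa.
station C: 15.154 psi = 104.483 kPa.
Spread: 104.483 − 102.508 = 2.0 kPa.

2.0 kPa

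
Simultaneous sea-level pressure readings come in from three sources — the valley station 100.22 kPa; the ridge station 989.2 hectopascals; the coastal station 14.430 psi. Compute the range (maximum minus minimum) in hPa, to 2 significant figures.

the valley station: 100.22 kPa = 1002.20 hPa.
the coastal station: 14.430 psi = 994.91 hPa.
Spread: 1002.20 − 989.20 = 13 hPa.

13 hPa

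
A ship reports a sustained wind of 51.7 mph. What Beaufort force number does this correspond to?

51.7 mph = 23.1 m/s, which is Beaufort 9 (strong gale, 20.8–24.4 m/s).

Beaufort force 9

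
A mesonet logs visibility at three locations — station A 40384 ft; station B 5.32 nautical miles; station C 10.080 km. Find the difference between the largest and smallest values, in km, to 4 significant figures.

station A: 40384 ft = 12.30904 km.
station B: 5.32 nmi = 9.85264 km.
Spread: 12.30904 − 9.85264 = 2.456 km.

2.456 km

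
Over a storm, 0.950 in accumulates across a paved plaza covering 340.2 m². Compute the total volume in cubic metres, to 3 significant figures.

8.21 cubic metres

Depth: 0.950 in × 25.4 = 24.13 mm.
1 mm over 1 m² is 1 L, so volume = 24.13 × 340.2 = 8209.026 L = 8.21 m³.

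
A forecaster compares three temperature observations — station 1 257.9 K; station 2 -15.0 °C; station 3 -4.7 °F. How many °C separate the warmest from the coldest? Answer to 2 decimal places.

5.39 °C

station 1: 257.9 K = -15.250 °C.
station 3: -4.7 °F = -20.389 °C.
Spread: (-15.000) − (-20.389) = 5.389 °C.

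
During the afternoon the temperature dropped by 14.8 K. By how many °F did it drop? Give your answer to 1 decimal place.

Converting a difference, only the 9/5 scale factor applies: Δ°F = 14.8 × 1.8 = 26.6 °F.

26.6 °F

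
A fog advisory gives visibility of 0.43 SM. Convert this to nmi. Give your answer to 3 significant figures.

1 SM = 0.868976 nmi, so 0.43 × 0.868976 = 0.374 nmi.

0.374 nmi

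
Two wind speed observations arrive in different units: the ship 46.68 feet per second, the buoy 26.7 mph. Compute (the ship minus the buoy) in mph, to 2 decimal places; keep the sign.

5.13 mph

the ship: 46.68 ft/s = 31.8273 mph.
Difference: 31.8273 − 26.7000 = 5.13 mph.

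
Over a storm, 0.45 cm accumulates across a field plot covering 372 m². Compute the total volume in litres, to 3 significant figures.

1670 litres

Depth: 0.45 cm × 10 = 4.5 mm.
1 mm over 1 m² is 1 L, so volume = 4.5 × 372 = 1674 L ≈ 1670 L.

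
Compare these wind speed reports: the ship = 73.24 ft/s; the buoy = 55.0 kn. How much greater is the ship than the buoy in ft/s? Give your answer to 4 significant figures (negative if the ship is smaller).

-19.59 ft/s

the buoy: 55.0 kt = 92.8295 ft/s.
Difference: 73.2400 − 92.8295 = -19.59 ft/s.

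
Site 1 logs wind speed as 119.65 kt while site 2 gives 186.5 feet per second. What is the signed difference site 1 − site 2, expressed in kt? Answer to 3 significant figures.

site 2: 186.5 ft/s = 110.4982 kt.
Difference: 119.6500 − 110.4982 = 9.15 kt.

9.15 kt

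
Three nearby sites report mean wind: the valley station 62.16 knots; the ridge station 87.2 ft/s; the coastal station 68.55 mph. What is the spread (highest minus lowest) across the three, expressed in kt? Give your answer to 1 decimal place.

10.5 kt

the ridge station: 87.2 ft/s = 51.665 kt.
the coastal station: 68.55 mph = 59.568 kt.
Spread: 62.160 − 51.665 = 10.5 kt.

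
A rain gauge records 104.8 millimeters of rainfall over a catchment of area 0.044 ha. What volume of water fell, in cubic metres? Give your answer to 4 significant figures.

46.11 cubic metres

Area: 0.044 ha = 440 m².
1 mm over 1 m² is 1 L, so volume = 104.8 × 440 = 46112 L = 46.11 m³.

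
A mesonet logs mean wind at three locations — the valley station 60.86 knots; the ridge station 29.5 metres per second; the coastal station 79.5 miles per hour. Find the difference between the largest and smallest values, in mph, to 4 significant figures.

13.51 mph

the valley station: 60.86 kt = 70.0364 mph.
the ridge station: 29.5 m/s = 65.9896 mph.
Spread: 79.5000 − 65.9896 = 13.51 mph.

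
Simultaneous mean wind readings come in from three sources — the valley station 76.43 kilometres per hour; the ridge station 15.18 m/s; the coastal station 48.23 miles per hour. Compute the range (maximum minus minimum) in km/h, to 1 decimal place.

the ridge station: 15.18 m/s = 54.648 km/h.
the coastal station: 48.23 mph = 77.619 km/h.
Spread: 77.619 − 54.648 = 23.0 km/h.

23.0 km/h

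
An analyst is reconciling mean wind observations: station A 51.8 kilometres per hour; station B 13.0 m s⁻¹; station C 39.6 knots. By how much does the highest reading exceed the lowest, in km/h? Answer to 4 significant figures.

26.54 km/h

station B: 13.0 m/s = 46.8000 km/h.
station C: 39.6 kt = 73.3392 km/h.
Spread: 73.3392 − 46.8000 = 26.54 km/h.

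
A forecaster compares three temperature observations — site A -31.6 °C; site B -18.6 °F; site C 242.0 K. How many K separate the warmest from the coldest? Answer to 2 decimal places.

site B: -18.6 °F = -28.111 °C.
site C: 242.0 K = -31.150 °C.
Spread: (-28.111) − (-31.600) = 3.489 °C.

3.49 K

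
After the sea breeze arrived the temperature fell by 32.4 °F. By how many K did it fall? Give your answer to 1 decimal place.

A change of 1 °C equals a change of 1.8 °F: ΔK = 32.4 × 0.5556 = 18.0 K.

18.0 K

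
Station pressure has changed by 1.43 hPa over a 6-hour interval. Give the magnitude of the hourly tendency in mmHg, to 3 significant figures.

1.43 hPa / 6 h × 0.750062 mmHg/hPa = 0.179 mmHg/h.

0.179 mmHg per hour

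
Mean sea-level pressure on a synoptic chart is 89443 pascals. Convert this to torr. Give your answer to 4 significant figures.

1 Pa = 0.00750062 mmHg, so 89443 × 0.00750062 = 670.9 mmHg.

670.9 mmHg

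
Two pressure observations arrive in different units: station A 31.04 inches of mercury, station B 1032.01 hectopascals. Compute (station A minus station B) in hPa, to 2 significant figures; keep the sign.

19 hPa

station A: 31.04 inHg = 1051.14 hPa.
Difference: 1051.14 − 1032.01 = 19 hPa.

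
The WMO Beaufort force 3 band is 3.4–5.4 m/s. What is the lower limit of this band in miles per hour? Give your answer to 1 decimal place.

7.6 mph

3.4–5.4 m/s × 2.237 = 7.6–12.1 mph.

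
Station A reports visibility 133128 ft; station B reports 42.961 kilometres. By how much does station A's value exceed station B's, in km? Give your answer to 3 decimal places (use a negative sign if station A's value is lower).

-2.384 km

station A: 133128 ft = 40.57741 km.
Difference: 40.57741 − 42.96100 = -2.384 km.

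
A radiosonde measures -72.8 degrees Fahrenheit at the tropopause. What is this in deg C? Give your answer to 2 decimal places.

°C = (°F − 32) × 5/9 = (-72.8 − 32) / 1.8 = -58.22 °C.

-58.22 °C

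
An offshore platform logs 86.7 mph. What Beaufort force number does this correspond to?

86.7 mph = 38.8 m/s, which is Beaufort 12 (hurricane force, ≥32.7 m/s).

Beaufort force 12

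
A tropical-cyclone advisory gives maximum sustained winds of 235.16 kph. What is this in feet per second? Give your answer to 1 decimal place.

1 km/h = 0.911344 ft/s, so 235.16 × 0.911344 = 214.3 ft/s.

214.3 ft/s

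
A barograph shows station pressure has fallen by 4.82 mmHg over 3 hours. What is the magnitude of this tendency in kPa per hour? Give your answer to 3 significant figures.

4.82 mmHg / 3 h × 0.133322 kPa/mmHg = 0.214 kPa/h.

0.214 kPa per hour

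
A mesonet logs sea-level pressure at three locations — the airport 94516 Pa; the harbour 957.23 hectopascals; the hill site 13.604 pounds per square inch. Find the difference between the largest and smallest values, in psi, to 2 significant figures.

the airport: 94516 Pa = 13.7084 psi.
the harbour: 957.23 hPa = 13.8834 psi.
Spread: 13.8834 − 13.6040 = 0.28 psi.

0.28 psi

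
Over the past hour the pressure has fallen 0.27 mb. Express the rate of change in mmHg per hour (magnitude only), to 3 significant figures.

0.27 mb / 1 h × 0.750062 mmHg/mb = 0.203 mmHg/h.

0.203 mmHg per hour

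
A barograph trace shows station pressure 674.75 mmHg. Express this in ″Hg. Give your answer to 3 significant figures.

1 mmHg = 0.0393701 inHg, so 674.75 × 0.0393701 = 26.6 inHg.

26.6 inHg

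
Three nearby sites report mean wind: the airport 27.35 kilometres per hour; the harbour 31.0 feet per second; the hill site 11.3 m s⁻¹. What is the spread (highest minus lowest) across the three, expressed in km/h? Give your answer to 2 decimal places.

the harbour: 31.0 ft/s = 34.0157 km/h.
the hill site: 11.3 m/s = 40.6800 km/h.
Spread: 40.6800 − 27.3500 = 13.33 km/h.

13.33 km/h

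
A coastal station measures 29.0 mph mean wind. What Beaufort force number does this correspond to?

29.0 mph = 13.0 m/s, which is Beaufort 6 (strong breeze, 10.8–13.8 m/s).

Beaufort force 6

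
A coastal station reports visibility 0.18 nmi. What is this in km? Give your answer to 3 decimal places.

1 nmi = 1.852 km, so 0.18 × 1.852 = 0.333 km.

0.333 km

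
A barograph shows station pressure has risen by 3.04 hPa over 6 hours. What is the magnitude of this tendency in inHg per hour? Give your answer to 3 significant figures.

3.04 hPa / 6 h × 0.02953 inHg/hPa = 0.0150 inHg/h.

0.0150 inHg per hour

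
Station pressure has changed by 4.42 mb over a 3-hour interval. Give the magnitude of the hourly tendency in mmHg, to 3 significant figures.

4.42 mb / 3 h × 0.750062 mmHg/mb = 1.11 mmHg/h.

1.11 mmHg per hour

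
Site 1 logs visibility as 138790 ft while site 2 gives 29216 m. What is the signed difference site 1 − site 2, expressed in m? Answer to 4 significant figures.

13090 m

site 1: 138790 ft = 42303.19 m.
Difference: 42303.19 − 29216.00 = 13090 m.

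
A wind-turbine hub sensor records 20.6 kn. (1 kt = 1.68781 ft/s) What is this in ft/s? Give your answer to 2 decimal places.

34.77 ft/s

1 kt = 1.68781 ft/s, so 20.6 × 1.68781 = 34.77 ft/s.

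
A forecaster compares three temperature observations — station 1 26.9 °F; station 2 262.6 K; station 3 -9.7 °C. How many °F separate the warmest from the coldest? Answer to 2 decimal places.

13.89 °F

station 1: 26.9 °F = -2.833 °C.
station 2: 262.6 K = -10.550 °C.
Spread: (-2.833) − (-10.550) = 7.717 °C = 13.89 °F.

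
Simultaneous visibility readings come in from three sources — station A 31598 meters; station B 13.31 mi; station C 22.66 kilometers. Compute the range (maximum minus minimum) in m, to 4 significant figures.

10180 m

station B: 13.31 SM = 21420.37 m.
station C: 22.66 km = 22660.00 m.
Spread: 31598.00 − 21420.37 = 10180 m.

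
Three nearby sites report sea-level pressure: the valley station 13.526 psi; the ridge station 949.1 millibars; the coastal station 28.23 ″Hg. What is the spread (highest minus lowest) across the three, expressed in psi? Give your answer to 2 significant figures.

the ridge station: 949.1 mb = 13.7655 psi.
the coastal station: 28.23 inHg = 13.8653 psi.
Spread: 13.8653 − 13.5260 = 0.34 psi.

0.34 psi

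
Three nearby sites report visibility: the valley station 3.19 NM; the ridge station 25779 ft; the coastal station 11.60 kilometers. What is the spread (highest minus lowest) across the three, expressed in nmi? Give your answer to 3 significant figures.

3.07 nmi

the ridge station: 25779 ft = 4.2427 nmi.
the coastal station: 11.60 km = 6.2635 nmi.
Spread: 6.2635 − 3.1900 = 3.07 nmi.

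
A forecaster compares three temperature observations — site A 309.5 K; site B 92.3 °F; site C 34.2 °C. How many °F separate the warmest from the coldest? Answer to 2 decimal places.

5.13 °F

site A: 309.5 K = 36.350 °C.
site B: 92.3 °F = 33.500 °C.
Spread: 36.350 − 33.500 = 2.850 °C = 5.13 °F.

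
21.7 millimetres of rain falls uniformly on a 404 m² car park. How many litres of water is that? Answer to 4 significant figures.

1 mm over 1 m² is 1 L, so volume = 21.7 × 404 = 8766.8 L ≈ 8767 L.

8767 litres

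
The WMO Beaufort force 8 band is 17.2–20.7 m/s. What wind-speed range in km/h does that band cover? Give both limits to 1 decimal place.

61.9 to 74.5 km/h

17.2–20.7 m/s × 3.6 = 61.9–74.5 km/h.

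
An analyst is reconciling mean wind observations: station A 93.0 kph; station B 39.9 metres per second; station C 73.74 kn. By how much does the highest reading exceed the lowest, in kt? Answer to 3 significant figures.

27.3 kt

station A: 93.0 km/h = 50.216 kt.
station B: 39.9 m/s = 77.559 kt.
Spread: 77.559 − 50.216 = 27.3 kt.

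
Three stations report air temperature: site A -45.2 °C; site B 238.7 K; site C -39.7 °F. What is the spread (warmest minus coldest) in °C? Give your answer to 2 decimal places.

10.75 °C

site B: 238.7 K = -34.450 °C.
site C: -39.7 °F = -39.833 °C.
Spread: (-34.450) − (-45.200) = 10.750 °C.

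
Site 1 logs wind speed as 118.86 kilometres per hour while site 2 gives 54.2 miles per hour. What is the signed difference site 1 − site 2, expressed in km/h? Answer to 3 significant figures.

31.6 km/h

site 2: 54.2 mph = 87.226 km/h.
Difference: 118.860 − 87.226 = 31.6 km/h.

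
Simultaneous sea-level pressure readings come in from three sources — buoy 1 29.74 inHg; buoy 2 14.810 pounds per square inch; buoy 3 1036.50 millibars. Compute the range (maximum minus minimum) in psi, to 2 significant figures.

buoy 1: 29.74 inHg = 14.6069 psi.
buoy 3: 1036.50 mb = 15.0332 psi.
Spread: 15.0332 − 14.6069 = 0.43 psi.

0.43 psi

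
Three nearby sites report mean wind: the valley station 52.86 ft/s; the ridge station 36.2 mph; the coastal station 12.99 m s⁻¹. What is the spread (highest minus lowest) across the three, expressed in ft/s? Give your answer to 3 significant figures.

the ridge station: 36.2 mph = 53.093 ft/s.
the coastal station: 12.99 m/s = 42.618 ft/s.
Spread: 53.093 − 42.618 = 10.5 ft/s.

10.5 ft/s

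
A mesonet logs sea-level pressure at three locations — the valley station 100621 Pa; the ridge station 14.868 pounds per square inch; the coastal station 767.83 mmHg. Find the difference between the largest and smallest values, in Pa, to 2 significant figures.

1900 Pa

the ridge station: 14.868 psi = 102511.25 Pa.
the coastal station: 767.83 mmHg = 102368.93 Pa.
Spread: 102511.25 − 100621.00 = 1900 Pa.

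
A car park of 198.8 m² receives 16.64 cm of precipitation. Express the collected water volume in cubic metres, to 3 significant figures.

33.1 cubic metres

Depth: 16.64 cm × 10 = 166.4 mm.
1 mm over 1 m² is 1 L, so volume = 166.4 × 198.8 = 33080.32 L = 33.1 m³.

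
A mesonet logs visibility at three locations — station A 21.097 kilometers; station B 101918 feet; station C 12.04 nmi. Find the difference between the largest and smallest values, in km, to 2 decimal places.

9.97 km

station B: 101918 ft = 31.0646 km.
station C: 12.04 nmi = 22.2981 km.
Spread: 31.0646 − 21.0970 = 9.97 km.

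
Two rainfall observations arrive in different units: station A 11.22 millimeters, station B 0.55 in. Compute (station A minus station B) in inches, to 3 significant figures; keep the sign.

-0.108 in

station A: 11.22 mm = 0.44173 in.
Difference: 0.44173 − 0.55000 = -0.108 in.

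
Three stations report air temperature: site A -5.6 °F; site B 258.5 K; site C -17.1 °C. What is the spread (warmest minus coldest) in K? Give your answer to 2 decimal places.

6.24 K

site A: -5.6 °F = -20.889 °C.
site B: 258.5 K = -14.650 °C.
Spread: (-14.650) − (-20.889) = 6.239 °C.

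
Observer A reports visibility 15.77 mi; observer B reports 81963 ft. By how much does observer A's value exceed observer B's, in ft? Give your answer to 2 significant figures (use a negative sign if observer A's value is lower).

1300 ft

observer A: 15.77 SM = 83265.60 ft.
Difference: 83265.60 − 81963.00 = 1300 ft.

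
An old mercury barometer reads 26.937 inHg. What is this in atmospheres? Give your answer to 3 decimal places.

1 inHg = 0.0334211 atm, so 26.937 × 0.0334211 = 0.900 atm.

0.900 atm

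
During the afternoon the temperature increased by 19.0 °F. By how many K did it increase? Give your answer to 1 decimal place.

A change of 1 °C equals a change of 1.8 °F: ΔK = 19.0 × 0.5556 = 10.6 K.

10.6 K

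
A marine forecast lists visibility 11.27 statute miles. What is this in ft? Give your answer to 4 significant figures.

1 SM = 5280 ft, so 11.27 × 5280 = 59510 ft.

59510 ft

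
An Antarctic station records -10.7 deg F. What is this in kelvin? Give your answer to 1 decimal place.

249.4 K

First to °C: -23.72 °C.
Then to K: 249.4 K.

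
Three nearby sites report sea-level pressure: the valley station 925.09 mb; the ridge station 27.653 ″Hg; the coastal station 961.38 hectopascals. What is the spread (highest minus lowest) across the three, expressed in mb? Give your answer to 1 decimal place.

36.3 mb

the ridge station: 27.653 inHg = 936.438 mb.
the coastal station: 961.38 hPa = 961.380 mb.
Spread: 961.380 − 925.090 = 36.3 mb.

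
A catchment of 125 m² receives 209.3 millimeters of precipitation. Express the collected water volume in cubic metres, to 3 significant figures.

1 mm over 1 m² is 1 L, so volume = 209.3 × 125 = 26162.5 L = 26.2 m³.

26.2 cubic metres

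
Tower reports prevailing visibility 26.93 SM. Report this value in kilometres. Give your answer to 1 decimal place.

1 SM = 1.60934 km, so 26.93 × 1.60934 = 43.3 km.

43.3 km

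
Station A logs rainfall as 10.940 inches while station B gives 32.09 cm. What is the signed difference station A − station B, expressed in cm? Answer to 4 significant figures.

-4.302 cm

station A: 10.940 in = 27.78760 cm.
Difference: 27.78760 − 32.09000 = -4.302 cm.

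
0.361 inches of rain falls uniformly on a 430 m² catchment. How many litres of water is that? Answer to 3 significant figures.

Depth: 0.361 in × 25.4 = 9.1694 mm.
1 mm over 1 m² is 1 L, so volume = 9.1694 × 430 = 3942.842 L ≈ 3940 L.

3940 litres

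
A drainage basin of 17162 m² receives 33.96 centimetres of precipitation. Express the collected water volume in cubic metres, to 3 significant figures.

5830 cubic metres

Depth: 33.96 cm × 10 = 339.6 mm.
1 mm over 1 m² is 1 L, so volume = 339.6 × 17162 = 5828215.2 L = 5830 m³.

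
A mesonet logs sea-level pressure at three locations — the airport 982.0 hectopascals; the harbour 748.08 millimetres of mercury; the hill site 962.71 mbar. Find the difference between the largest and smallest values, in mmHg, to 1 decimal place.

the airport: 982.0 hPa = 736.560 mmHg.
the hill site: 962.71 mb = 722.092 mmHg.
Spread: 748.080 − 722.092 = 26.0 mmHg.

26.0 mmHg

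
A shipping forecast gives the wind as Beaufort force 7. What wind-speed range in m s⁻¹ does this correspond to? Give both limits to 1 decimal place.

Beaufort 7 (near gale) spans 13.9–17.1 m/s.

13.9 to 17.1 m/s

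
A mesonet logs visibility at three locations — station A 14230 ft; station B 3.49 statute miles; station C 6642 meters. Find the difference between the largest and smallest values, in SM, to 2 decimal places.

1.43 SM

station A: 14230 ft = 2.6951 SM.
station C: 6642 m = 4.1271 SM.
Spread: 4.1271 − 2.6951 = 1.43 SM.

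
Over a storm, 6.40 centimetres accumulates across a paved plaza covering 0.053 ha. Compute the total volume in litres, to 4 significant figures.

Depth: 6.40 cm × 10 = 64 mm.
Area: 0.053 ha = 530 m².
1 mm over 1 m² is 1 L, so volume = 64 × 530 = 33920 L.

33920 litres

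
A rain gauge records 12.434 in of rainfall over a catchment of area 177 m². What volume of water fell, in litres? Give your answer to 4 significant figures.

55900 litres

Depth: 12.434 in × 25.4 = 315.8236 mm.
1 mm over 1 m² is 1 L, so volume = 315.8236 × 177 = 55900.777 L ≈ 55900 L.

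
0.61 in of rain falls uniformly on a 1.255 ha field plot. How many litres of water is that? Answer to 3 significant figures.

Depth: 0.61 in × 25.4 = 15.494 mm.
Area: 1.255 ha = 12550 m².
1 mm over 1 m² is 1 L, so volume = 15.494 × 12550 = 194449.7 L ≈ 194000 L.

194000 litres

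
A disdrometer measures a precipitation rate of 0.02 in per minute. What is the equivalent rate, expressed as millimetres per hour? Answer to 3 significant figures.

30.5 mm/hour

0.02 in/minute × 25.4 mm/in × 60 minute/hour = 30.5 mm/hour.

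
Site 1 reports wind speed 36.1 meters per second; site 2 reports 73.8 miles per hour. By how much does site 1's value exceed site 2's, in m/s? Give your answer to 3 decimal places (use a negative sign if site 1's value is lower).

3.108 m/s

site 2: 73.8 mph = 32.99155 m/s.
Difference: 36.10000 − 32.99155 = 3.108 m/s.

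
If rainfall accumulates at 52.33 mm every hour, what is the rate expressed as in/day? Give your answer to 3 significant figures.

49.4 in/day

52.33 mm/hour × 0.0393701 in/mm × 24 hour/day = 49.4 in/day.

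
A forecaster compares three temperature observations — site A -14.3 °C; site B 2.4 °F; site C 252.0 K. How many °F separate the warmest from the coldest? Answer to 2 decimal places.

site B: 2.4 °F = -16.444 °C.
site C: 252.0 K = -21.150 °C.
Spread: (-14.300) − (-21.150) = 6.850 °C = 12.33 °F.

12.33 °F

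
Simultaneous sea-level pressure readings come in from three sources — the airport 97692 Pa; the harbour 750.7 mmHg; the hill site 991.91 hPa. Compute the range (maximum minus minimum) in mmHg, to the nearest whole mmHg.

the airport: 97692 Pa = 732.75 mmHg.
the hill site: 991.91 hPa = 743.99 mmHg.
Spread: 750.70 − 732.75 = 18 mmHg.

18 mmHg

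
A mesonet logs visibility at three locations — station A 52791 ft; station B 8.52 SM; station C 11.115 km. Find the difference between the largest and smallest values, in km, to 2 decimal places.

station A: 52791 ft = 16.0907 km.
station B: 8.52 SM = 13.7116 km.
Spread: 16.0907 − 11.1150 = 4.98 km.

4.98 km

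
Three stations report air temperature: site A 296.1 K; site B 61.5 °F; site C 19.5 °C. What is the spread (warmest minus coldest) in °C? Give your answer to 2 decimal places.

6.56 °C

site A: 296.1 K = 22.950 °C.
site B: 61.5 °F = 16.389 °C.
Spread: 22.950 − 16.389 = 6.561 °C.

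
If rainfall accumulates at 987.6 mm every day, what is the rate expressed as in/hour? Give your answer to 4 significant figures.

1.620 in/hour

987.6 mm/day × 0.0393701 in/mm × 0.0416667 day/hour = 1.620 in/hour.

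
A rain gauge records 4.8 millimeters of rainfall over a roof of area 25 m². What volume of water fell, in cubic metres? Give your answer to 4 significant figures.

0.1200 cubic metres

1 mm over 1 m² is 1 L, so volume = 4.8 × 25 = 120 L = 0.1200 m³.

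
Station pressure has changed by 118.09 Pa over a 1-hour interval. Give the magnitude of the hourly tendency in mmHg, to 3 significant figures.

0.886 mmHg per hour

118.09 Pa / 1 h × 0.00750062 mmHg/Pa = 0.886 mmHg/h.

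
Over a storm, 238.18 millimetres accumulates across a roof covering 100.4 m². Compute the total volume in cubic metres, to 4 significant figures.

1 mm over 1 m² is 1 L, so volume = 238.18 × 100.4 = 23913.272 L = 23.91 m³.

23.91 cubic metres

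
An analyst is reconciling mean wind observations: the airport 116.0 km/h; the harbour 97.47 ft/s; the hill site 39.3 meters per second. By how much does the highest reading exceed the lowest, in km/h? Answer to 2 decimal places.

34.53 km/h

the harbour: 97.47 ft/s = 106.9519 km/h.
the hill site: 39.3 m/s = 141.4800 km/h.
Spread: 141.4800 − 106.9519 = 34.53 km/h.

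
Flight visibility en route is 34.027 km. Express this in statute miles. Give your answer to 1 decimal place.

1 km = 0.621371 SM, so 34.027 × 0.621371 = 21.1 SM.

21.1 SM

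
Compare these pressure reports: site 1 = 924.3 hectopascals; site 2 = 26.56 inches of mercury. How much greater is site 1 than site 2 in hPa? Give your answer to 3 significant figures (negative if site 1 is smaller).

24.9 hPa

site 2: 26.56 inHg = 899.425 hPa.
Difference: 924.300 − 899.425 = 24.9 hPa.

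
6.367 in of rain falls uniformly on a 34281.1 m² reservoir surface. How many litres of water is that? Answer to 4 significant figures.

5544000 litres

Depth: 6.367 in × 25.4 = 161.7218 mm.
1 mm over 1 m² is 1 L, so volume = 161.7218 × 34281.1 = 5544001.2 L ≈ 5544000 L.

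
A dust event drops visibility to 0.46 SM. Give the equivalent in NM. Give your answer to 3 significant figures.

0.400 nmi

1 SM = 0.868976 nmi, so 0.46 × 0.868976 = 0.400 nmi.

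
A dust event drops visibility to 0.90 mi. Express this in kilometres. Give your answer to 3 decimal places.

1 SM = 1.60934 km, so 0.90 × 1.60934 = 1.448 km.

1.448 km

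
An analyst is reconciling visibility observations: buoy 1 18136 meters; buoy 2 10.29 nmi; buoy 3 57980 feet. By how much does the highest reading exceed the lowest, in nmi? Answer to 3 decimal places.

0.748 nmi

buoy 1: 18136 m = 9.79266 nmi.
buoy 3: 57980 ft = 9.54228 nmi.
Spread: 10.29000 − 9.54228 = 0.748 nmi.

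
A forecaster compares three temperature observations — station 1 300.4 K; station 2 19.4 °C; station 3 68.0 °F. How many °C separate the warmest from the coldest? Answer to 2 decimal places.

7.85 °C

station 1: 300.4 K = 27.250 °C.
station 3: 68.0 °F = 20.000 °C.
Spread: 27.250 − 19.400 = 7.850 °C.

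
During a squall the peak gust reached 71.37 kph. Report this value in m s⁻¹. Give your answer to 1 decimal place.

1 km/h = 0.277778 m/s, so 71.37 × 0.277778 = 19.8 m/s.

19.8 m/s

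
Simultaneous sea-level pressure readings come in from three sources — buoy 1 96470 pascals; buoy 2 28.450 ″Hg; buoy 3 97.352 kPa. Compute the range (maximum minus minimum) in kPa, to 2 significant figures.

1.0 kPa

buoy 1: 96470 Pa = 96.470 kPa.
buoy 2: 28.450 inHg = 96.343 kPa.
Spread: 97.352 − 96.343 = 1.0 kPa.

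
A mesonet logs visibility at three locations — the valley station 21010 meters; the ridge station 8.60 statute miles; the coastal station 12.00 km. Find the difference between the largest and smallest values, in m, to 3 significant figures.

the ridge station: 8.60 SM = 13840.36 m.
the coastal station: 12.00 km = 12000.00 m.
Spread: 21010.00 − 12000.00 = 9010 m.

9010 m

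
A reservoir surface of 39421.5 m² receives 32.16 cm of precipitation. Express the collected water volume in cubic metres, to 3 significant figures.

12700 cubic metres

Depth: 32.16 cm × 10 = 321.6 mm.
1 mm over 1 m² is 1 L, so volume = 321.6 × 39421.5 = 12677954 L = 12700 m³.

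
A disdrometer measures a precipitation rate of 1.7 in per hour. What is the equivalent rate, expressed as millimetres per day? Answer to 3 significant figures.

1040 mm/day

1.7 in/hour × 25.4 mm/in × 24 hour/day = 1040 mm/day.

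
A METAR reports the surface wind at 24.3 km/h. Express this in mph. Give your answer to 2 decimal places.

1 km/h = 0.621371 mph, so 24.3 × 0.621371 = 15.10 mph.

15.10 mph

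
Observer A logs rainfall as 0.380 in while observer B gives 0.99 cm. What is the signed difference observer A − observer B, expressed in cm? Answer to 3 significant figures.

observer A: 0.380 in = 0.965200 cm.
Difference: 0.965200 − 0.990000 = -0.0248 cm.

-0.0248 cm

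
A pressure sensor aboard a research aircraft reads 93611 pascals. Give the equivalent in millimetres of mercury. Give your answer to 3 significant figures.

1 Pa = 0.00750062 mmHg, so 93611 × 0.00750062 = 702 mmHg.

702 mmHg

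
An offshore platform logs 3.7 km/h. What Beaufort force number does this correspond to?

Beaufort force 1

3.7 km/h = 1.0 m/s, which is Beaufort 1 (light air, 0.3–1.5 m/s).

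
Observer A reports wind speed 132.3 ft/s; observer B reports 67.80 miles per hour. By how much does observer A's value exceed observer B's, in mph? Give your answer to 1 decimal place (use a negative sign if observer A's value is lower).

observer A: 132.3 ft/s = 90.205 mph.
Difference: 90.205 − 67.800 = 22.4 mph.

22.4 mph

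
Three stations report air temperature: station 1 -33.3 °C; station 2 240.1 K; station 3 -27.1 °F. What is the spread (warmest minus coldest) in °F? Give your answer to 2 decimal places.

station 2: 240.1 K = -33.050 °C.
station 3: -27.1 °F = -32.833 °C.
Spread: (-32.833) − (-33.300) = 0.467 °C = 0.84 °F.

0.84 °F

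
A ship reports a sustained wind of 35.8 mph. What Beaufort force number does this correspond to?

35.8 mph = 16.0 m/s, which is Beaufort 7 (near gale, 13.9–17.1 m/s).

Beaufort force 7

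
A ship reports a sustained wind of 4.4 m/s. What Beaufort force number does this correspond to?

Beaufort force 3

4.4 m/s lies in the Beaufort 3 band (gentle breeze, 3.4–5.4 m/s).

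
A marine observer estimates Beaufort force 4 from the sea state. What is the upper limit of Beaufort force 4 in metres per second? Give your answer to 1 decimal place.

Beaufort 4 (moderate breeze) spans 5.5–7.9 m/s.

7.9 m/s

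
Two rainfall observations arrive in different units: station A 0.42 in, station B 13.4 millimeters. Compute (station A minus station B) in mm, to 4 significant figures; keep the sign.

-2.732 mm

station A: 0.42 in = 10.66800 mm.
Difference: 10.66800 − 13.40000 = -2.732 mm.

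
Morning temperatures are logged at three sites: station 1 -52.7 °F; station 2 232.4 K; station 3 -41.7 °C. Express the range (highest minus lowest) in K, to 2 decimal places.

6.31 K

station 1: -52.7 °F = -47.056 °C.
station 2: 232.4 K = -40.750 °C.
Spread: (-40.750) − (-47.056) = 6.306 °C.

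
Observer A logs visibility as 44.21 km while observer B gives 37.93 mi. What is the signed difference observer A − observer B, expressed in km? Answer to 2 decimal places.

observer B: 37.93 SM = 61.0424 km.
Difference: 44.2100 − 61.0424 = -16.83 km.

-16.83 km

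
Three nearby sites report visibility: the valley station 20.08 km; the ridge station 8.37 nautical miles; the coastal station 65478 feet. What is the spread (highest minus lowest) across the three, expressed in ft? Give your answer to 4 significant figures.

15020 ft

the valley station: 20.08 km = 65879.27 ft.
the ridge station: 8.37 nmi = 50857.09 ft.
Spread: 65879.27 − 50857.09 = 15020 ft.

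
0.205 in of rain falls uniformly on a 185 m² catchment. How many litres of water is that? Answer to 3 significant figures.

963 litres

Depth: 0.205 in × 25.4 = 5.207 mm.
1 mm over 1 m² is 1 L, so volume = 5.207 × 185 = 963.295 L ≈ 963 L.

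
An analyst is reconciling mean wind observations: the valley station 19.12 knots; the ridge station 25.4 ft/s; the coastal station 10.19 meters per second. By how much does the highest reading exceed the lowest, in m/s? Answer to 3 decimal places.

the valley station: 19.12 kt = 9.83618 m/s.
the ridge station: 25.4 ft/s = 7.74192 m/s.
Spread: 10.19000 − 7.74192 = 2.448 m/s.

2.448 m/s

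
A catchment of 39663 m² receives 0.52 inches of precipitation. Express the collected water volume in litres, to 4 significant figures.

Depth: 0.52 in × 25.4 = 13.208 mm.
1 mm over 1 m² is 1 L, so volume = 13.208 × 39663 = 523868.9 L ≈ 523900 L.

523900 litres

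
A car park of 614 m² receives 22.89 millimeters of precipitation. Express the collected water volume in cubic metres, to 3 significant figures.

1 mm over 1 m² is 1 L, so volume = 22.89 × 614 = 14054.46 L = 14.1 m³.

14.1 cubic metres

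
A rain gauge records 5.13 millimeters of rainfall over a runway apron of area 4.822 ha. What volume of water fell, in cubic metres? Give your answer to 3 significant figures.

Area: 4.822 ha = 48220 m².
1 mm over 1 m² is 1 L, so volume = 5.13 × 48220 = 247368.6 L = 247 m³.

247 cubic metres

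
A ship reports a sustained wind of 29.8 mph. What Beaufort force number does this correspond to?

Beaufort force 6

29.8 mph = 13.3 m/s, which is Beaufort 6 (strong breeze, 10.8–13.8 m/s).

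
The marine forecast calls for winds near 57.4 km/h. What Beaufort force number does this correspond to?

57.4 km/h = 15.9 m/s, which is Beaufort 7 (near gale, 13.9–17.1 m/s).

Beaufort force 7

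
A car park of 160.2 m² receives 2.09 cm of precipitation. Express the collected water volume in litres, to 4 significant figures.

3348 litres

Depth: 2.09 cm × 10 = 20.9 mm.
1 mm over 1 m² is 1 L, so volume = 20.9 × 160.2 = 3348.18 L ≈ 3348 L.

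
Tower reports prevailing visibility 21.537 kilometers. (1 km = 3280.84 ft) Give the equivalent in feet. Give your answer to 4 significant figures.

70660 ft

1 km = 3280.84 ft, so 21.537 × 3280.84 = 70660 ft.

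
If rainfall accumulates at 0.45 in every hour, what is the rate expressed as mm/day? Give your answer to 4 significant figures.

274.3 mm/day

0.45 in/hour × 25.4 mm/in × 24 hour/day = 274.3 mm/day.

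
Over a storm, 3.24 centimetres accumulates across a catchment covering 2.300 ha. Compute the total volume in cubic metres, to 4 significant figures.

Depth: 3.24 cm × 10 = 32.4 mm.
Area: 2.300 ha = 23000 m².
1 mm over 1 m² is 1 L, so volume = 32.4 × 23000 = 745200 L = 745.2 m³.

745.2 cubic metres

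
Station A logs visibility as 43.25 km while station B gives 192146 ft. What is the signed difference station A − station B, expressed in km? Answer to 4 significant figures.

station B: 192146 ft = 58.5661 km.
Difference: 43.2500 − 58.5661 = -15.32 km.

-15.32 km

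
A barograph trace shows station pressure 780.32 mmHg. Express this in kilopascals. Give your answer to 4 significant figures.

1 mmHg = 0.133322 kPa, so 780.32 × 0.133322 = 104.0 kPa.

104.0 kPa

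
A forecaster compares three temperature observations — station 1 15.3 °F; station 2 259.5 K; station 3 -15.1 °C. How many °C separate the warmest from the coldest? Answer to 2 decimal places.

5.82 °C

station 1: 15.3 °F = -9.278 °C.
station 2: 259.5 K = -13.650 °C.
Spread: (-9.278) − (-15.100) = 5.822 °C.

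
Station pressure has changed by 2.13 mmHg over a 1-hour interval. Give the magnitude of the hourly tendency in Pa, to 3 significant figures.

284 Pa per hour

2.13 mmHg / 1 h × 133.322 Pa/mmHg = 284 Pa/h.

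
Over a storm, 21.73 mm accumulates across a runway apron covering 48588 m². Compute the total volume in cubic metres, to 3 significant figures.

1 mm over 1 m² is 1 L, so volume = 21.73 × 48588 = 1055817.2 L = 1060 m³.

1060 cubic metres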